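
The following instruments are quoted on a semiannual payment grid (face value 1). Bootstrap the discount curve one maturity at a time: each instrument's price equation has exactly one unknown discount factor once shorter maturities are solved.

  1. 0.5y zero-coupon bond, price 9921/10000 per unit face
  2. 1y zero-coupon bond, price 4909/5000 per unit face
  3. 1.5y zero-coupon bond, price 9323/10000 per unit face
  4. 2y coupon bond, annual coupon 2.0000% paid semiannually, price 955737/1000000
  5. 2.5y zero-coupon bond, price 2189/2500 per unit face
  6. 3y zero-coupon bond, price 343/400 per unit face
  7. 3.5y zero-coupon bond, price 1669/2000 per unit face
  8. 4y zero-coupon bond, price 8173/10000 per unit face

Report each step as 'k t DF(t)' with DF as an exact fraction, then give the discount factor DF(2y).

step 1 [0.5y] zero: DF = P = 9921/10000 ≈ 0.992100
step 2 [1y] zero: DF = P = 4909/5000 ≈ 0.981800
step 3 [1.5y] zero: DF = P = 9323/10000 ≈ 0.932300
step 4 [2y] bond c/2=1/100: DF=(955737/1000000 − 1/100·(0.992100+0.981800+0.932300))/(1+1/100) = 367/400 ≈ 0.917500
step 5 [2.5y] zero: DF = P = 2189/2500 ≈ 0.875600
step 6 [3y] zero: DF = P = 343/400 ≈ 0.857500
step 7 [3.5y] zero: DF = P = 1669/2000 ≈ 0.834500
step 8 [4y] zero: DF = P = 8173/10000 ≈ 0.817300

1 1/2 9921/10000
2 1 4909/5000
3 3/2 9323/10000
4 2 367/400
5 5/2 2189/2500
6 3 343/400
7 7/2 1669/2000
8 4 8173/10000
DF(2y) = 367/400 ≈ 0.917500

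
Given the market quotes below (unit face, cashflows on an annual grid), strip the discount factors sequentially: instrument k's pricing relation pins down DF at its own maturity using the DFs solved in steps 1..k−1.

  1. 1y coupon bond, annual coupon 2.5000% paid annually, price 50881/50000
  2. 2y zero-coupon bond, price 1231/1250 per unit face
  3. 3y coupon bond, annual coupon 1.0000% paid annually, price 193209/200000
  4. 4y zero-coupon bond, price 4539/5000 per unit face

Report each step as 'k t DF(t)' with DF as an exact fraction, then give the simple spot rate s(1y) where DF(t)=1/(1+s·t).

1 1 1241/1250
2 2 1231/1250
3 3 9369/10000
4 4 4539/5000
s(1y) = (1/(1241/1250) − 1)/(1) = 9/1241 ≈ 0.7252%

step 1 [1y] bond c/1=1/40: DF=(50881/50000 − 1/40·(0))/(1+1/40) = 1241/1250 ≈ 0.992800
step 2 [2y] zero: DF = P = 1231/1250 ≈ 0.984800
step 3 [3y] bond c/1=1/100: DF=(193209/200000 − 1/100·(0.992800+0.984800))/(1+1/100) = 9369/10000 ≈ 0.936900
step 4 [4y] zero: DF = P = 4539/5000 ≈ 0.907800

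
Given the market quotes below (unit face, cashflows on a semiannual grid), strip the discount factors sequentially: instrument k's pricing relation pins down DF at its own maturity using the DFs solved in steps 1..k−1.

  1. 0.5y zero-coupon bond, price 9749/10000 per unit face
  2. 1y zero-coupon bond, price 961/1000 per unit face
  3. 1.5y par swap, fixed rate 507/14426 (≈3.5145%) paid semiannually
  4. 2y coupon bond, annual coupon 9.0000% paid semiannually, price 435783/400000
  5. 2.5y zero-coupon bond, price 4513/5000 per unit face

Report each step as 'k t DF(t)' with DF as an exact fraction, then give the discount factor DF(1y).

1 1/2 9749/10000
2 1 961/1000
3 3/2 9493/10000
4 2 9183/10000
5 5/2 4513/5000
DF(1y) = 961/1000 ≈ 0.961000

step 1 [0.5y] zero: DF = P = 9749/10000 ≈ 0.974900
step 2 [1y] zero: DF = P = 961/1000 ≈ 0.961000
step 3 [1.5y] swap r/2=507/28852: DF=(1 − 507/28852·(0.974900+0.961000))/(1+507/28852) = 9493/10000 ≈ 0.949300
step 4 [2y] bond c/2=9/200: DF=(435783/400000 − 9/200·(0.974900+0.961000+0.949300))/(1+9/200) = 9183/10000 ≈ 0.918300
step 5 [2.5y] zero: DF = P = 4513/5000 ≈ 0.902600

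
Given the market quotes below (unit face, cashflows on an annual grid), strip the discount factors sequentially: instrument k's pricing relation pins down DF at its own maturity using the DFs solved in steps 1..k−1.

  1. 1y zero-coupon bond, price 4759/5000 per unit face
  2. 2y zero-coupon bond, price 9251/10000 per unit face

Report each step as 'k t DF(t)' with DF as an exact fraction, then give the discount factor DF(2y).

step 1 [1y] zero: DF = P = 4759/5000 ≈ 0.951800
step 2 [2y] zero: DF = P = 9251/10000 ≈ 0.925100

1 1 4759/5000
2 2 9251/10000
DF(2y) = 9251/10000 ≈ 0.925100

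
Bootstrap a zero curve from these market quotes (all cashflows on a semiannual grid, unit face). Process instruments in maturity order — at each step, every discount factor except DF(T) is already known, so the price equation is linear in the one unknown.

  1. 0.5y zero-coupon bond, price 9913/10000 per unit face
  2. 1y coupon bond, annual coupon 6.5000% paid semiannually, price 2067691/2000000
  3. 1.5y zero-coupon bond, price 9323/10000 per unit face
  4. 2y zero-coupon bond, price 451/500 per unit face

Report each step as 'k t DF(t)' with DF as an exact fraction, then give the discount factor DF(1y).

step 1 [0.5y] zero: DF = P = 9913/10000 ≈ 0.991300
step 2 [1y] bond c/2=13/400: DF=(2067691/2000000 − 13/400·(0.991300))/(1+13/400) = 9701/10000 ≈ 0.970100
step 3 [1.5y] zero: DF = P = 9323/10000 ≈ 0.932300
step 4 [2y] zero: DF = P = 451/500 ≈ 0.902000

1 1/2 9913/10000
2 1 9701/10000
3 3/2 9323/10000
4 2 451/500
DF(1y) = 9701/10000 ≈ 0.970100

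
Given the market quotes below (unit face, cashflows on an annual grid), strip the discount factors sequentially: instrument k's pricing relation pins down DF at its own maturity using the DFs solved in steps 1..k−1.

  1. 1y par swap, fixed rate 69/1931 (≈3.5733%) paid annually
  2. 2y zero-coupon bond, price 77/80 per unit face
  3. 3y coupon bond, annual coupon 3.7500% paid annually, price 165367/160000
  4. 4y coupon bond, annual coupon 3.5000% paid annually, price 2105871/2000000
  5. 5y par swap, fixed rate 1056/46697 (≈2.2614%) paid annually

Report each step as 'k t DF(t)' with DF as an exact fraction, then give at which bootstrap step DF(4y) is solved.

step 1 [1y] swap r/1=69/1931: DF=(1 − 69/1931·(0))/(1+69/1931) = 1931/2000 ≈ 0.965500
step 2 [2y] zero: DF = P = 77/80 ≈ 0.962500
step 3 [3y] bond c/1=3/80: DF=(165367/160000 − 3/80·(0.965500+0.962500))/(1+3/80) = 1853/2000 ≈ 0.926500
step 4 [4y] bond c/1=7/200: DF=(2105871/2000000 − 7/200·(0.965500+0.962500+0.926500))/(1+7/200) = 1151/1250 ≈ 0.920800
step 5 [5y] swap r/1=1056/46697: DF=(1 − 1056/46697·(0.965500+0.962500+0.926500+0.920800))/(1+1056/46697) = 559/625 ≈ 0.894400

1 1 1931/2000
2 2 77/80
3 3 1853/2000
4 4 1151/1250
5 5 559/625
DF(4y) is solved at step 4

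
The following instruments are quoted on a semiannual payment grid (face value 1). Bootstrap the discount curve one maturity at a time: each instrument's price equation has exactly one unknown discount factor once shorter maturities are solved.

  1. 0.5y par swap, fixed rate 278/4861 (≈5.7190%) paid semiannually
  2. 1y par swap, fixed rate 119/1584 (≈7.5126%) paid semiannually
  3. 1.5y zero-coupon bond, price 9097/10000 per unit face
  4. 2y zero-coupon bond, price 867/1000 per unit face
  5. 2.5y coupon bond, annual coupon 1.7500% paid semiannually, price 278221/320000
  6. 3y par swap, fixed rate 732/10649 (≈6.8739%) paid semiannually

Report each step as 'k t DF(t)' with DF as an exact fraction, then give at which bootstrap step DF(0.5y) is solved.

step 1 [0.5y] swap r/2=139/4861: DF=(1 − 139/4861·(0))/(1+139/4861) = 4861/5000 ≈ 0.972200
step 2 [1y] swap r/2=119/3168: DF=(1 − 119/3168·(0.972200))/(1+119/3168) = 4643/5000 ≈ 0.928600
step 3 [1.5y] zero: DF = P = 9097/10000 ≈ 0.909700
step 4 [2y] zero: DF = P = 867/1000 ≈ 0.867000
step 5 [2.5y] bond c/2=7/800: DF=(278221/320000 − 7/800·(0.972200+0.928600+0.909700+0.867000))/(1+7/800) = 83/100 ≈ 0.830000
step 6 [3y] swap r/2=366/10649: DF=(1 − 366/10649·(0.972200+0.928600+0.909700+0.867000+0.830000))/(1+366/10649) = 817/1000 ≈ 0.817000

1 1/2 4861/5000
2 1 4643/5000
3 3/2 9097/10000
4 2 867/1000
5 5/2 83/100
6 3 817/1000
DF(0.5y) is solved at step 1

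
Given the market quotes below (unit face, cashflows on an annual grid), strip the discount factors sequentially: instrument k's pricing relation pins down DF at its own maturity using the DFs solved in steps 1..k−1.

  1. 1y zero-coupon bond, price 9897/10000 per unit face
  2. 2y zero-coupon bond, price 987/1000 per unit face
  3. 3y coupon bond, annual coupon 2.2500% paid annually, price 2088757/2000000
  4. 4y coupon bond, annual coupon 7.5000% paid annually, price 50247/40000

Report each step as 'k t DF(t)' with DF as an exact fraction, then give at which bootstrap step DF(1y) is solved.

step 1 [1y] zero: DF = P = 9897/10000 ≈ 0.989700
step 2 [2y] zero: DF = P = 987/1000 ≈ 0.987000
step 3 [3y] bond c/1=9/400: DF=(2088757/2000000 − 9/400·(0.989700+0.987000))/(1+9/400) = 9779/10000 ≈ 0.977900
step 4 [4y] bond c/1=3/40: DF=(50247/40000 − 3/40·(0.989700+0.987000+0.977900))/(1+3/40) = 1203/1250 ≈ 0.962400

1 1 9897/10000
2 2 987/1000
3 3 9779/10000
4 4 1203/1250
DF(1y) is solved at step 1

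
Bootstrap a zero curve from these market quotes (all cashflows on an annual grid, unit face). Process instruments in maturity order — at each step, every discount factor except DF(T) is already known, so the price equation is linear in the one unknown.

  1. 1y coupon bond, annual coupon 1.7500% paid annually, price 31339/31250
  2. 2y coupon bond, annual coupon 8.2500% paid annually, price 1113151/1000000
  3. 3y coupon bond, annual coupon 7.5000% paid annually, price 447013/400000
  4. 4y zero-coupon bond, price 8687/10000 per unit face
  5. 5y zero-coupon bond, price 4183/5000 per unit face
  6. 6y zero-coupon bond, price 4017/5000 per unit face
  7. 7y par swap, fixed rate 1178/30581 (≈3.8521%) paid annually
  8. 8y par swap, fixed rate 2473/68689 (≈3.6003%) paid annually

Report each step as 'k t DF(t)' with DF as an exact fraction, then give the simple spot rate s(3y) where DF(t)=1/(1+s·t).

step 1 [1y] bond c/1=7/400: DF=(31339/31250 − 7/400·(0))/(1+7/400) = 616/625 ≈ 0.985600
step 2 [2y] bond c/1=33/400: DF=(1113151/1000000 − 33/400·(0.985600))/(1+33/400) = 2383/2500 ≈ 0.953200
step 3 [3y] bond c/1=3/40: DF=(447013/400000 − 3/40·(0.985600+0.953200))/(1+3/40) = 9043/10000 ≈ 0.904300
step 4 [4y] zero: DF = P = 8687/10000 ≈ 0.868700
step 5 [5y] zero: DF = P = 4183/5000 ≈ 0.836600
step 6 [6y] zero: DF = P = 4017/5000 ≈ 0.803400
step 7 [7y] swap r/1=1178/30581: DF=(1 − 1178/30581·(0.985600+0.953200+0.904300+0.868700+0.836600+0.803400))/(1+1178/30581) = 1911/2500 ≈ 0.764400
step 8 [8y] swap r/1=2473/68689: DF=(1 − 2473/68689·(0.985600+0.953200+0.904300+0.868700+0.836600+0.803400+0.764400))/(1+2473/68689) = 7527/10000 ≈ 0.752700

1 1 616/625
2 2 2383/2500
3 3 9043/10000
4 4 8687/10000
5 5 4183/5000
6 6 4017/5000
7 7 1911/2500
8 8 7527/10000
s(3y) = (1/(9043/10000) − 1)/(3) = 319/9043 ≈ 3.5276%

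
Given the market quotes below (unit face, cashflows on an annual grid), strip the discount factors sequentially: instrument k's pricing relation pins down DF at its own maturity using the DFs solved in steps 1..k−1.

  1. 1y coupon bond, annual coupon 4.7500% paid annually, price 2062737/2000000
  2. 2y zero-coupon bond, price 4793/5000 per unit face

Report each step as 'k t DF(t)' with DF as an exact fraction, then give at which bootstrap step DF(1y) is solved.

step 1 [1y] bond c/1=19/400: DF=(2062737/2000000 − 19/400·(0))/(1+19/400) = 4923/5000 ≈ 0.984600
step 2 [2y] zero: DF = P = 4793/5000 ≈ 0.958600

1 1 4923/5000
2 2 4793/5000
DF(1y) is solved at step 1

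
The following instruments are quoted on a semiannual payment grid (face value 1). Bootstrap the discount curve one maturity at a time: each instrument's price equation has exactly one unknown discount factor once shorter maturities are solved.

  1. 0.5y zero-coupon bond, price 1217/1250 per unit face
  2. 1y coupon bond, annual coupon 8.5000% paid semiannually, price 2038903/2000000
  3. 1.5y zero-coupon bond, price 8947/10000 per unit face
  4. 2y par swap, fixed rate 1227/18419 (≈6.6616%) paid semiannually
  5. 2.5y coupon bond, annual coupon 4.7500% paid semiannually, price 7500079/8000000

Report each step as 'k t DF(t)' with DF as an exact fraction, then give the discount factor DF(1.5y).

1 1/2 1217/1250
2 1 4691/5000
3 3/2 8947/10000
4 2 8773/10000
5 5/2 8303/10000
DF(1.5y) = 8947/10000 ≈ 0.894700

step 1 [0.5y] zero: DF = P = 1217/1250 ≈ 0.973600
step 2 [1y] bond c/2=17/400: DF=(2038903/2000000 − 17/400·(0.973600))/(1+17/400) = 4691/5000 ≈ 0.938200
step 3 [1.5y] zero: DF = P = 8947/10000 ≈ 0.894700
step 4 [2y] swap r/2=1227/36838: DF=(1 − 1227/36838·(0.973600+0.938200+0.894700))/(1+1227/36838) = 8773/10000 ≈ 0.877300
step 5 [2.5y] bond c/2=19/800: DF=(7500079/8000000 − 19/800·(0.973600+0.938200+0.894700+0.877300))/(1+19/800) = 8303/10000 ≈ 0.830300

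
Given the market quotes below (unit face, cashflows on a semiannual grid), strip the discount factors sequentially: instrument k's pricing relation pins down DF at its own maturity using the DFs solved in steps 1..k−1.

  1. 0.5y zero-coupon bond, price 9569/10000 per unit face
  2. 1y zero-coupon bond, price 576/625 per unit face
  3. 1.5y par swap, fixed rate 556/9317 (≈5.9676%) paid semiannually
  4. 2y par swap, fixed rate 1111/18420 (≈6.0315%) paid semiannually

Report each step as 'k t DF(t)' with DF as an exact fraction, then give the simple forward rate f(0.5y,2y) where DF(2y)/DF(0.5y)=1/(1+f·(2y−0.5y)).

step 1 [0.5y] zero: DF = P = 9569/10000 ≈ 0.956900
step 2 [1y] zero: DF = P = 576/625 ≈ 0.921600
step 3 [1.5y] swap r/2=278/9317: DF=(1 − 278/9317·(0.956900+0.921600))/(1+278/9317) = 4583/5000 ≈ 0.916600
step 4 [2y] swap r/2=1111/36840: DF=(1 − 1111/36840·(0.956900+0.921600+0.916600))/(1+1111/36840) = 8889/10000 ≈ 0.888900

1 1/2 9569/10000
2 1 576/625
3 3/2 4583/5000
4 2 8889/10000
f(0.5y,2y) = ((9569/10000)/(8889/10000) − 1)/(3/2) = 1360/26667 ≈ 5.0999%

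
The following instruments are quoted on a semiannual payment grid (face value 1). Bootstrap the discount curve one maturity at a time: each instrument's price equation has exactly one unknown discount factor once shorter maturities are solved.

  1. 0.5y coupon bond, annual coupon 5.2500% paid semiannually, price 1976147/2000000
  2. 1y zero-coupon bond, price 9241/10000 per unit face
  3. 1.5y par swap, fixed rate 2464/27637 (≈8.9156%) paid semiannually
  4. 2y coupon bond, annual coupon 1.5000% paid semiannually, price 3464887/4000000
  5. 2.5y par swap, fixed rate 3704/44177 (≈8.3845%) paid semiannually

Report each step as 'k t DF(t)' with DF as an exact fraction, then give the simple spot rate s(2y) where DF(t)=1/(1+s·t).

step 1 [0.5y] bond c/2=21/800: DF=(1976147/2000000 − 21/800·(0))/(1+21/800) = 2407/2500 ≈ 0.962800
step 2 [1y] zero: DF = P = 9241/10000 ≈ 0.924100
step 3 [1.5y] swap r/2=1232/27637: DF=(1 − 1232/27637·(0.962800+0.924100))/(1+1232/27637) = 548/625 ≈ 0.876800
step 4 [2y] bond c/2=3/400: DF=(3464887/4000000 − 3/400·(0.962800+0.924100+0.876800))/(1+3/400) = 1049/1250 ≈ 0.839200
step 5 [2.5y] swap r/2=1852/44177: DF=(1 − 1852/44177·(0.962800+0.924100+0.876800+0.839200))/(1+1852/44177) = 2037/2500 ≈ 0.814800

1 1/2 2407/2500
2 1 9241/10000
3 3/2 548/625
4 2 1049/1250
5 5/2 2037/2500
s(2y) = (1/(1049/1250) − 1)/(2) = 201/2098 ≈ 9.5806%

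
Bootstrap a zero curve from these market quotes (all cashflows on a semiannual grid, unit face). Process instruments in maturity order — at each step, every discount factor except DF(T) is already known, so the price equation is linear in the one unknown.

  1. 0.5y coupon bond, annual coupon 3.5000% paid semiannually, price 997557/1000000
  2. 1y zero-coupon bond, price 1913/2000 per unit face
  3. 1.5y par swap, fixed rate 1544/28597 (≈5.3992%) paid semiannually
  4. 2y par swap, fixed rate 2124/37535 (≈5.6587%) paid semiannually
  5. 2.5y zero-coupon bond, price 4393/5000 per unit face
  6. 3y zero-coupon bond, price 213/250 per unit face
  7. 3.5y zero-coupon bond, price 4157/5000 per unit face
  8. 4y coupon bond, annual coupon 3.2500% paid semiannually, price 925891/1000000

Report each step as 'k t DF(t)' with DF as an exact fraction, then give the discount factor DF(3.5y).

1 1/2 2451/2500
2 1 1913/2000
3 3/2 2307/2500
4 2 4469/5000
5 5/2 4393/5000
6 3 213/250
7 7/2 4157/5000
8 4 8101/10000
DF(3.5y) = 4157/5000 ≈ 0.831400

step 1 [0.5y] bond c/2=7/400: DF=(997557/1000000 − 7/400·(0))/(1+7/400) = 2451/2500 ≈ 0.980400
step 2 [1y] zero: DF = P = 1913/2000 ≈ 0.956500
step 3 [1.5y] swap r/2=772/28597: DF=(1 − 772/28597·(0.980400+0.956500))/(1+772/28597) = 2307/2500 ≈ 0.922800
step 4 [2y] swap r/2=1062/37535: DF=(1 − 1062/37535·(0.980400+0.956500+0.922800))/(1+1062/37535) = 4469/5000 ≈ 0.893800
step 5 [2.5y] zero: DF = P = 4393/5000 ≈ 0.878600
step 6 [3y] zero: DF = P = 213/250 ≈ 0.852000
step 7 [3.5y] zero: DF = P = 4157/5000 ≈ 0.831400
step 8 [4y] bond c/2=13/800: DF=(925891/1000000 − 13/800·(0.980400+0.956500+0.922800+0.893800+0.878600+0.852000+0.831400))/(1+13/800) = 8101/10000 ≈ 0.810100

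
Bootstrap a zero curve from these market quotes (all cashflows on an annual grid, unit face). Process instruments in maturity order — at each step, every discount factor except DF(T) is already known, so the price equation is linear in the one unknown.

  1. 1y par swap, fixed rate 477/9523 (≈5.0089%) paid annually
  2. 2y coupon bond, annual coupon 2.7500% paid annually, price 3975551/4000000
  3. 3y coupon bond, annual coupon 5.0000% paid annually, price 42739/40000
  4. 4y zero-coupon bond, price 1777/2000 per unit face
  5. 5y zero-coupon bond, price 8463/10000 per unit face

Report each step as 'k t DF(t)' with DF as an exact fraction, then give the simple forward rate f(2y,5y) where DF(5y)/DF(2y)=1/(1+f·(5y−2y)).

1 1 9523/10000
2 2 4709/5000
3 3 4637/5000
4 4 1777/2000
5 5 8463/10000
f(2y,5y) = ((4709/5000)/(8463/10000) − 1)/(3) = 955/25389 ≈ 3.7615%

step 1 [1y] swap r/1=477/9523: DF=(1 − 477/9523·(0))/(1+477/9523) = 9523/10000 ≈ 0.952300
step 2 [2y] bond c/1=11/400: DF=(3975551/4000000 − 11/400·(0.952300))/(1+11/400) = 4709/5000 ≈ 0.941800
step 3 [3y] bond c/1=1/20: DF=(42739/40000 − 1/20·(0.952300+0.941800))/(1+1/20) = 4637/5000 ≈ 0.927400
step 4 [4y] zero: DF = P = 1777/2000 ≈ 0.888500
step 5 [5y] zero: DF = P = 8463/10000 ≈ 0.846300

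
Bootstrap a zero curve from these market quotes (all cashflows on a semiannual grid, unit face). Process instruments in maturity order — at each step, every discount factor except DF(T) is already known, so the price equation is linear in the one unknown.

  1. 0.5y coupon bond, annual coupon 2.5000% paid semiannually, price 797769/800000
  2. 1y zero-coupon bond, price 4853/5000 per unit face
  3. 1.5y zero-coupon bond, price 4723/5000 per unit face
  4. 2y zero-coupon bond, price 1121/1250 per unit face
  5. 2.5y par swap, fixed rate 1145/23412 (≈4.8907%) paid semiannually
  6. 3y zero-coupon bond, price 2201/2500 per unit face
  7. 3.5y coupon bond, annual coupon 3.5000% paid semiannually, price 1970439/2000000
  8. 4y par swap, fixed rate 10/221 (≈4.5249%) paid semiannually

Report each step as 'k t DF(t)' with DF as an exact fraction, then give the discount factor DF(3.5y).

step 1 [0.5y] bond c/2=1/80: DF=(797769/800000 − 1/80·(0))/(1+1/80) = 9849/10000 ≈ 0.984900
step 2 [1y] zero: DF = P = 4853/5000 ≈ 0.970600
step 3 [1.5y] zero: DF = P = 4723/5000 ≈ 0.944600
step 4 [2y] zero: DF = P = 1121/1250 ≈ 0.896800
step 5 [2.5y] swap r/2=1145/46824: DF=(1 − 1145/46824·(0.984900+0.970600+0.944600+0.896800))/(1+1145/46824) = 1771/2000 ≈ 0.885500
step 6 [3y] zero: DF = P = 2201/2500 ≈ 0.880400
step 7 [3.5y] bond c/2=7/400: DF=(1970439/2000000 − 7/400·(0.984900+0.970600+0.944600+0.896800+0.885500+0.880400))/(1+7/400) = 4363/5000 ≈ 0.872600
step 8 [4y] swap r/2=5/221: DF=(1 − 5/221·(0.984900+0.970600+0.944600+0.896800+0.885500+0.880400+0.872600))/(1+5/221) = 1671/2000 ≈ 0.835500

1 1/2 9849/10000
2 1 4853/5000
3 3/2 4723/5000
4 2 1121/1250
5 5/2 1771/2000
6 3 2201/2500
7 7/2 4363/5000
8 4 1671/2000
DF(3.5y) = 4363/5000 ≈ 0.872600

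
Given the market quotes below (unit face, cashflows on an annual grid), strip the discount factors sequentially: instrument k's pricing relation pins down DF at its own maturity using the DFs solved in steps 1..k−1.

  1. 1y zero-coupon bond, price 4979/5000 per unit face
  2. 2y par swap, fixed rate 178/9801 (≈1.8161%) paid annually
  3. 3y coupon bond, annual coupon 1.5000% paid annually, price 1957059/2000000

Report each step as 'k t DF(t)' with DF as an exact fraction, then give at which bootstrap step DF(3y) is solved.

1 1 4979/5000
2 2 2411/2500
3 3 9351/10000
DF(3y) is solved at step 3

step 1 [1y] zero: DF = P = 4979/5000 ≈ 0.995800
step 2 [2y] swap r/1=178/9801: DF=(1 − 178/9801·(0.995800))/(1+178/9801) = 2411/2500 ≈ 0.964400
step 3 [3y] bond c/1=3/200: DF=(1957059/2000000 − 3/200·(0.995800+0.964400))/(1+3/200) = 9351/10000 ≈ 0.935100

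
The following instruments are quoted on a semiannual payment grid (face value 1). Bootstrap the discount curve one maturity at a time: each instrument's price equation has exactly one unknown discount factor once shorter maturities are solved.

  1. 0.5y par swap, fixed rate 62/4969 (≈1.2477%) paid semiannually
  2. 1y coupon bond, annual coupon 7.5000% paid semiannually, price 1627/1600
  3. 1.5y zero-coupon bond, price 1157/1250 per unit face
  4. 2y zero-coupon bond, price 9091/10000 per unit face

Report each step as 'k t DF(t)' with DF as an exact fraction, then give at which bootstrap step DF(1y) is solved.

1 1/2 4969/5000
2 1 4721/5000
3 3/2 1157/1250
4 2 9091/10000
DF(1y) is solved at step 2

step 1 [0.5y] swap r/2=31/4969: DF=(1 − 31/4969·(0))/(1+31/4969) = 4969/5000 ≈ 0.993800
step 2 [1y] bond c/2=3/80: DF=(1627/1600 − 3/80·(0.993800))/(1+3/80) = 4721/5000 ≈ 0.944200
step 3 [1.5y] zero: DF = P = 1157/1250 ≈ 0.925600
step 4 [2y] zero: DF = P = 9091/10000 ≈ 0.909100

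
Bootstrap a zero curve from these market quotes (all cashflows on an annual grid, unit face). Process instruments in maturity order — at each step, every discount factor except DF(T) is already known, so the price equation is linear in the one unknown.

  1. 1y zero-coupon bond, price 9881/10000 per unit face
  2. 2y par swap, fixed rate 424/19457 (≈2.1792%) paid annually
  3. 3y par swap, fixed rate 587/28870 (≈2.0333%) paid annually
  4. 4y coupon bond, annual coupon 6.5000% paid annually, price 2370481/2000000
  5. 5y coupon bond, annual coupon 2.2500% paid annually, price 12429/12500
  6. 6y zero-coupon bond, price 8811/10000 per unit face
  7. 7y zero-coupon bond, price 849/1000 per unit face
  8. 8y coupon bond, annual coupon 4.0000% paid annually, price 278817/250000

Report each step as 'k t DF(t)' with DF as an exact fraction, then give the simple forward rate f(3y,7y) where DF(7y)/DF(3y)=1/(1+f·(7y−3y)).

step 1 [1y] zero: DF = P = 9881/10000 ≈ 0.988100
step 2 [2y] swap r/1=424/19457: DF=(1 − 424/19457·(0.988100))/(1+424/19457) = 1197/1250 ≈ 0.957600
step 3 [3y] swap r/1=587/28870: DF=(1 − 587/28870·(0.988100+0.957600))/(1+587/28870) = 9413/10000 ≈ 0.941300
step 4 [4y] bond c/1=13/200: DF=(2370481/2000000 − 13/200·(0.988100+0.957600+0.941300))/(1+13/200) = 9367/10000 ≈ 0.936700
step 5 [5y] bond c/1=9/400: DF=(12429/12500 − 9/400·(0.988100+0.957600+0.941300+0.936700))/(1+9/400) = 8883/10000 ≈ 0.888300
step 6 [6y] zero: DF = P = 8811/10000 ≈ 0.881100
step 7 [7y] zero: DF = P = 849/1000 ≈ 0.849000
step 8 [8y] bond c/1=1/25: DF=(278817/250000 − 1/25·(0.988100+0.957600+0.941300+0.936700+0.888300+0.881100+0.849000))/(1+1/25) = 4123/5000 ≈ 0.824600

1 1 9881/10000
2 2 1197/1250
3 3 9413/10000
4 4 9367/10000
5 5 8883/10000
6 6 8811/10000
7 7 849/1000
8 8 4123/5000
f(3y,7y) = ((9413/10000)/(849/1000) − 1)/(4) = 923/33960 ≈ 2.7179%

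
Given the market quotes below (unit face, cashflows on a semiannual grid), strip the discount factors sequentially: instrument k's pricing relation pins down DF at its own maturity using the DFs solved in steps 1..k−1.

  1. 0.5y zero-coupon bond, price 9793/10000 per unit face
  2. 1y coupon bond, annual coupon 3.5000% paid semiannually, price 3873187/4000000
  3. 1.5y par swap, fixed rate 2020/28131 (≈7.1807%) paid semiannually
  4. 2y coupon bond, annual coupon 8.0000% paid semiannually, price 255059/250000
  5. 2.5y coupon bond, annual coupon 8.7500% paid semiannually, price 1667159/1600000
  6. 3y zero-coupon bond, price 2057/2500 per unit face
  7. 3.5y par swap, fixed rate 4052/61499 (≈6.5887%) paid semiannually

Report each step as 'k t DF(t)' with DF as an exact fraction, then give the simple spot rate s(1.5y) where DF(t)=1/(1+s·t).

1 1/2 9793/10000
2 1 2337/2500
3 3/2 899/1000
4 2 1091/1250
5 5/2 4219/5000
6 3 2057/2500
7 7/2 3987/5000
s(1.5y) = (1/(899/1000) − 1)/(3/2) = 202/2697 ≈ 7.4898%

step 1 [0.5y] zero: DF = P = 9793/10000 ≈ 0.979300
step 2 [1y] bond c/2=7/400: DF=(3873187/4000000 − 7/400·(0.979300))/(1+7/400) = 2337/2500 ≈ 0.934800
step 3 [1.5y] swap r/2=1010/28131: DF=(1 − 1010/28131·(0.979300+0.934800))/(1+1010/28131) = 899/1000 ≈ 0.899000
step 4 [2y] bond c/2=1/25: DF=(255059/250000 − 1/25·(0.979300+0.934800+0.899000))/(1+1/25) = 1091/1250 ≈ 0.872800
step 5 [2.5y] bond c/2=7/160: DF=(1667159/1600000 − 7/160·(0.979300+0.934800+0.899000+0.872800))/(1+7/160) = 4219/5000 ≈ 0.843800
step 6 [3y] zero: DF = P = 2057/2500 ≈ 0.822800
step 7 [3.5y] swap r/2=2026/61499: DF=(1 − 2026/61499·(0.979300+0.934800+0.899000+0.872800+0.843800+0.822800))/(1+2026/61499) = 3987/5000 ≈ 0.797400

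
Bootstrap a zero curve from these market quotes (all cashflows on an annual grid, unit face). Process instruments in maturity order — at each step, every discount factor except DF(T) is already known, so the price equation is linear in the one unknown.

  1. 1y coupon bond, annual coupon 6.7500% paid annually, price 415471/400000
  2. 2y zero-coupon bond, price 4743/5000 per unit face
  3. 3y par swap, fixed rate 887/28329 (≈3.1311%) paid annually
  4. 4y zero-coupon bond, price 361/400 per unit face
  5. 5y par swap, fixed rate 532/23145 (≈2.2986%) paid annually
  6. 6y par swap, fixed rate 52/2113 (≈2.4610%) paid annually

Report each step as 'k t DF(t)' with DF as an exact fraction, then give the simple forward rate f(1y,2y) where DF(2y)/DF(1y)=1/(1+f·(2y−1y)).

1 1 973/1000
2 2 4743/5000
3 3 9113/10000
4 4 361/400
5 5 1117/1250
6 6 1081/1250
f(1y,2y) = ((973/1000)/(4743/5000) − 1)/(1) = 122/4743 ≈ 2.5722%

step 1 [1y] bond c/1=27/400: DF=(415471/400000 − 27/400·(0))/(1+27/400) = 973/1000 ≈ 0.973000
step 2 [2y] zero: DF = P = 4743/5000 ≈ 0.948600
step 3 [3y] swap r/1=887/28329: DF=(1 − 887/28329·(0.973000+0.948600))/(1+887/28329) = 9113/10000 ≈ 0.911300
step 4 [4y] zero: DF = P = 361/400 ≈ 0.902500
step 5 [5y] swap r/1=532/23145: DF=(1 − 532/23145·(0.973000+0.948600+0.911300+0.902500))/(1+532/23145) = 1117/1250 ≈ 0.893600
step 6 [6y] swap r/1=52/2113: DF=(1 − 52/2113·(0.973000+0.948600+0.911300+0.902500+0.893600))/(1+52/2113) = 1081/1250 ≈ 0.864800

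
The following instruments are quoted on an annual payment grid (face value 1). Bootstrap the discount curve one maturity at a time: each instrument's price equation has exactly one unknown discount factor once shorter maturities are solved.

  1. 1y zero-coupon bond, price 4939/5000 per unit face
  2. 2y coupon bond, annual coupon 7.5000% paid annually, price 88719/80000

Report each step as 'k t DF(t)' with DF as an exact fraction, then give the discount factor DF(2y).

1 1 4939/5000
2 2 9627/10000
DF(2y) = 9627/10000 ≈ 0.962700

step 1 [1y] zero: DF = P = 4939/5000 ≈ 0.987800
step 2 [2y] bond c/1=3/40: DF=(88719/80000 − 3/40·(0.987800))/(1+3/40) = 9627/10000 ≈ 0.962700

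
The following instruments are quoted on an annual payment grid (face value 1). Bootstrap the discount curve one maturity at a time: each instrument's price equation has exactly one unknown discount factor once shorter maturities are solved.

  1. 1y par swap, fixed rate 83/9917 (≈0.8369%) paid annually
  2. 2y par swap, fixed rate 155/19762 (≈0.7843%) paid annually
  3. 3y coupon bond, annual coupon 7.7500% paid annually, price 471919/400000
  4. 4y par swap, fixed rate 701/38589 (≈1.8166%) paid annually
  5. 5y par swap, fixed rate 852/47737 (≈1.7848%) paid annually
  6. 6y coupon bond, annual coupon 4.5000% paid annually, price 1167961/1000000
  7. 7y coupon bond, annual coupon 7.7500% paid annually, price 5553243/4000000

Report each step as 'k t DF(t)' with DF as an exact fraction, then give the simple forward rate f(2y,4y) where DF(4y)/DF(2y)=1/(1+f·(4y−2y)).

step 1 [1y] swap r/1=83/9917: DF=(1 − 83/9917·(0))/(1+83/9917) = 9917/10000 ≈ 0.991700
step 2 [2y] swap r/1=155/19762: DF=(1 − 155/19762·(0.991700))/(1+155/19762) = 1969/2000 ≈ 0.984500
step 3 [3y] bond c/1=31/400: DF=(471919/400000 − 31/400·(0.991700+0.984500))/(1+31/400) = 1191/1250 ≈ 0.952800
step 4 [4y] swap r/1=701/38589: DF=(1 − 701/38589·(0.991700+0.984500+0.952800))/(1+701/38589) = 9299/10000 ≈ 0.929900
step 5 [5y] swap r/1=852/47737: DF=(1 − 852/47737·(0.991700+0.984500+0.952800+0.929900))/(1+852/47737) = 2287/2500 ≈ 0.914800
step 6 [6y] bond c/1=9/200: DF=(1167961/1000000 − 9/200·(0.991700+0.984500+0.952800+0.929900+0.914800))/(1+9/200) = 9121/10000 ≈ 0.912100
step 7 [7y] bond c/1=31/400: DF=(5553243/4000000 − 31/400·(0.991700+0.984500+0.952800+0.929900+0.914800+0.912100))/(1+31/400) = 1759/2000 ≈ 0.879500

1 1 9917/10000
2 2 1969/2000
3 3 1191/1250
4 4 9299/10000
5 5 2287/2500
6 6 9121/10000
7 7 1759/2000
f(2y,4y) = ((1969/2000)/(9299/10000) − 1)/(2) = 273/9299 ≈ 2.9358%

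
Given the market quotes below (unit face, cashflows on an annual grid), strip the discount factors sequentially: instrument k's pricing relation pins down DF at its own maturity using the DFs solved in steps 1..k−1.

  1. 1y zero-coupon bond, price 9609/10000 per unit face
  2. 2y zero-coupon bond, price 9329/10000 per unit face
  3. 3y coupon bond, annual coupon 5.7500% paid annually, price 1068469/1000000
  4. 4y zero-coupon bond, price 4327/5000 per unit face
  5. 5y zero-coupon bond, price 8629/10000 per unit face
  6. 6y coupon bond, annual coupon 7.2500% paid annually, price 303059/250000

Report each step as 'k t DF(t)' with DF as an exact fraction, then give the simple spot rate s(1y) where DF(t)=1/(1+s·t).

1 1 9609/10000
2 2 9329/10000
3 3 4537/5000
4 4 4327/5000
5 5 8629/10000
6 6 8241/10000
s(1y) = (1/(9609/10000) − 1)/(1) = 391/9609 ≈ 4.0691%

step 1 [1y] zero: DF = P = 9609/10000 ≈ 0.960900
step 2 [2y] zero: DF = P = 9329/10000 ≈ 0.932900
step 3 [3y] bond c/1=23/400: DF=(1068469/1000000 − 23/400·(0.960900+0.932900))/(1+23/400) = 4537/5000 ≈ 0.907400
step 4 [4y] zero: DF = P = 4327/5000 ≈ 0.865400
step 5 [5y] zero: DF = P = 8629/10000 ≈ 0.862900
step 6 [6y] bond c/1=29/400: DF=(303059/250000 − 29/400·(0.960900+0.932900+0.907400+0.865400+0.862900))/(1+29/400) = 8241/10000 ≈ 0.824100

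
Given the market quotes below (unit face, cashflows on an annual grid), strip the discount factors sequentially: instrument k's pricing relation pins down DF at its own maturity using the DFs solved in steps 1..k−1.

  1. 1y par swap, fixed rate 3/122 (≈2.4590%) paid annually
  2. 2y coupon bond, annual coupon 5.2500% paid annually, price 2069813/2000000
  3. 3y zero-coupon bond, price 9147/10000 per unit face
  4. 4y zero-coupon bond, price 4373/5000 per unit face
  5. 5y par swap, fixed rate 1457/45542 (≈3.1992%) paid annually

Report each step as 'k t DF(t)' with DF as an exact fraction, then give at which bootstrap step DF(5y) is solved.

step 1 [1y] swap r/1=3/122: DF=(1 − 3/122·(0))/(1+3/122) = 122/125 ≈ 0.976000
step 2 [2y] bond c/1=21/400: DF=(2069813/2000000 − 21/400·(0.976000))/(1+21/400) = 4673/5000 ≈ 0.934600
step 3 [3y] zero: DF = P = 9147/10000 ≈ 0.914700
step 4 [4y] zero: DF = P = 4373/5000 ≈ 0.874600
step 5 [5y] swap r/1=1457/45542: DF=(1 − 1457/45542·(0.976000+0.934600+0.914700+0.874600))/(1+1457/45542) = 8543/10000 ≈ 0.854300

1 1 122/125
2 2 4673/5000
3 3 9147/10000
4 4 4373/5000
5 5 8543/10000
DF(5y) is solved at step 5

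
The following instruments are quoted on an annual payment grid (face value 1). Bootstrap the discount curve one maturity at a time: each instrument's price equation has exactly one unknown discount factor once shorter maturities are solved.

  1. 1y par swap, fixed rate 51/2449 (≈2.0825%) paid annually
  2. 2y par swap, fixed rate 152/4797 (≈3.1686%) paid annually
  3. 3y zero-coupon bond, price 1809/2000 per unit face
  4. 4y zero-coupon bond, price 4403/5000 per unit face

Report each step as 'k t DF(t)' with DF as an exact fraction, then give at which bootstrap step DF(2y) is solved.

step 1 [1y] swap r/1=51/2449: DF=(1 − 51/2449·(0))/(1+51/2449) = 2449/2500 ≈ 0.979600
step 2 [2y] swap r/1=152/4797: DF=(1 − 152/4797·(0.979600))/(1+152/4797) = 587/625 ≈ 0.939200
step 3 [3y] zero: DF = P = 1809/2000 ≈ 0.904500
step 4 [4y] zero: DF = P = 4403/5000 ≈ 0.880600

1 1 2449/2500
2 2 587/625
3 3 1809/2000
4 4 4403/5000
DF(2y) is solved at step 2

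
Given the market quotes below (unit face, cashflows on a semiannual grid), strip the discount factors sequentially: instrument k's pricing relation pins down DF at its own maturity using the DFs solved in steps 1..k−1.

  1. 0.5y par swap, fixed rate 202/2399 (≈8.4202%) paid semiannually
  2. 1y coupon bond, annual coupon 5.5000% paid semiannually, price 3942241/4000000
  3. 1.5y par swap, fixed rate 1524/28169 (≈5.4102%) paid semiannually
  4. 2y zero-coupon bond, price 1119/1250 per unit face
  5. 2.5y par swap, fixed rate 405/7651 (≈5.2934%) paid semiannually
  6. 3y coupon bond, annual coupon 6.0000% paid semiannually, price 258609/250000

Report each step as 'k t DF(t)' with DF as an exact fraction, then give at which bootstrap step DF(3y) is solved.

step 1 [0.5y] swap r/2=101/2399: DF=(1 − 101/2399·(0))/(1+101/2399) = 2399/2500 ≈ 0.959600
step 2 [1y] bond c/2=11/400: DF=(3942241/4000000 − 11/400·(0.959600))/(1+11/400) = 1867/2000 ≈ 0.933500
step 3 [1.5y] swap r/2=762/28169: DF=(1 − 762/28169·(0.959600+0.933500))/(1+762/28169) = 4619/5000 ≈ 0.923800
step 4 [2y] zero: DF = P = 1119/1250 ≈ 0.895200
step 5 [2.5y] swap r/2=405/15302: DF=(1 − 405/15302·(0.959600+0.933500+0.923800+0.895200))/(1+405/15302) = 1757/2000 ≈ 0.878500
step 6 [3y] bond c/2=3/100: DF=(258609/250000 − 3/100·(0.959600+0.933500+0.923800+0.895200+0.878500))/(1+3/100) = 4353/5000 ≈ 0.870600

1 1/2 2399/2500
2 1 1867/2000
3 3/2 4619/5000
4 2 1119/1250
5 5/2 1757/2000
6 3 4353/5000
DF(3y) is solved at step 6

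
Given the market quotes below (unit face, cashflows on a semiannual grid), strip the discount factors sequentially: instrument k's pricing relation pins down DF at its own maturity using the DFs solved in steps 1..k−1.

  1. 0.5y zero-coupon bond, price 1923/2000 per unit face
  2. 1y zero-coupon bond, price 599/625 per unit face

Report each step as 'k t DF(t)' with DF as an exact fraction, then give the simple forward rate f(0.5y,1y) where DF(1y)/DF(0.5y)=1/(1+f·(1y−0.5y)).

step 1 [0.5y] zero: DF = P = 1923/2000 ≈ 0.961500
step 2 [1y] zero: DF = P = 599/625 ≈ 0.958400

1 1/2 1923/2000
2 1 599/625
f(0.5y,1y) = ((1923/2000)/(599/625) − 1)/(1/2) = 31/4792 ≈ 0.6469%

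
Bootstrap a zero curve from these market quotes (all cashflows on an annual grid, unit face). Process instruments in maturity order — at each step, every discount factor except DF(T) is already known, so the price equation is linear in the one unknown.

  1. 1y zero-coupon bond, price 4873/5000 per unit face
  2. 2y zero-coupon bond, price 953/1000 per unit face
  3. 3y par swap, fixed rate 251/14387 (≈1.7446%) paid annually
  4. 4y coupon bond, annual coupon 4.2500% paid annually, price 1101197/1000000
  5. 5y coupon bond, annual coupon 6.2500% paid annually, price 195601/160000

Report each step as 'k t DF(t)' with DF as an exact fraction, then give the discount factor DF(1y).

step 1 [1y] zero: DF = P = 4873/5000 ≈ 0.974600
step 2 [2y] zero: DF = P = 953/1000 ≈ 0.953000
step 3 [3y] swap r/1=251/14387: DF=(1 − 251/14387·(0.974600+0.953000))/(1+251/14387) = 4749/5000 ≈ 0.949800
step 4 [4y] bond c/1=17/400: DF=(1101197/1000000 − 17/400·(0.974600+0.953000+0.949800))/(1+17/400) = 939/1000 ≈ 0.939000
step 5 [5y] bond c/1=1/16: DF=(195601/160000 − 1/16·(0.974600+0.953000+0.949800+0.939000))/(1+1/16) = 9261/10000 ≈ 0.926100

1 1 4873/5000
2 2 953/1000
3 3 4749/5000
4 4 939/1000
5 5 9261/10000
DF(1y) = 4873/5000 ≈ 0.974600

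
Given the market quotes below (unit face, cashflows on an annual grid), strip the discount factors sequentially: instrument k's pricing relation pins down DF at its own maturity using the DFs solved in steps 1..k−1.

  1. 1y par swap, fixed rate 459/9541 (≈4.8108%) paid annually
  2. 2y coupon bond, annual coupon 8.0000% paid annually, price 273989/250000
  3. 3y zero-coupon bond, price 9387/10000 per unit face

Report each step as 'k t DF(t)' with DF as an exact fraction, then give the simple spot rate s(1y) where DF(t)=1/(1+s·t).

step 1 [1y] swap r/1=459/9541: DF=(1 − 459/9541·(0))/(1+459/9541) = 9541/10000 ≈ 0.954100
step 2 [2y] bond c/1=2/25: DF=(273989/250000 − 2/25·(0.954100))/(1+2/25) = 9441/10000 ≈ 0.944100
step 3 [3y] zero: DF = P = 9387/10000 ≈ 0.938700

1 1 9541/10000
2 2 9441/10000
3 3 9387/10000
s(1y) = (1/(9541/10000) − 1)/(1) = 459/9541 ≈ 4.8108%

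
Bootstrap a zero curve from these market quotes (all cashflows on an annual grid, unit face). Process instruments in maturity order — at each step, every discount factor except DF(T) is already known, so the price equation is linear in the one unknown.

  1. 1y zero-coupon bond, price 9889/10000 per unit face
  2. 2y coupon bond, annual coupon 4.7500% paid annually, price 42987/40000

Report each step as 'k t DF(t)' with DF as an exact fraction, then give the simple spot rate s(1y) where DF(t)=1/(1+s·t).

step 1 [1y] zero: DF = P = 9889/10000 ≈ 0.988900
step 2 [2y] bond c/1=19/400: DF=(42987/40000 − 19/400·(0.988900))/(1+19/400) = 9811/10000 ≈ 0.981100

1 1 9889/10000
2 2 9811/10000
s(1y) = (1/(9889/10000) − 1)/(1) = 111/9889 ≈ 1.1225%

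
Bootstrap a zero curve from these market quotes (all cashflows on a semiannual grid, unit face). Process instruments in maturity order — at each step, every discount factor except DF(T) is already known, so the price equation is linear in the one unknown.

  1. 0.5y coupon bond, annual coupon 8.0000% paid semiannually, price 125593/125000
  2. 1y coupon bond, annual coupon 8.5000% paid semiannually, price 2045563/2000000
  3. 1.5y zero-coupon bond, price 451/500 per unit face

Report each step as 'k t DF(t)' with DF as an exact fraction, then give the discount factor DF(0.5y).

1 1/2 9661/10000
2 1 9417/10000
3 3/2 451/500
DF(0.5y) = 9661/10000 ≈ 0.966100

step 1 [0.5y] bond c/2=1/25: DF=(125593/125000 − 1/25·(0))/(1+1/25) = 9661/10000 ≈ 0.966100
step 2 [1y] bond c/2=17/400: DF=(2045563/2000000 − 17/400·(0.966100))/(1+17/400) = 9417/10000 ≈ 0.941700
step 3 [1.5y] zero: DF = P = 451/500 ≈ 0.902000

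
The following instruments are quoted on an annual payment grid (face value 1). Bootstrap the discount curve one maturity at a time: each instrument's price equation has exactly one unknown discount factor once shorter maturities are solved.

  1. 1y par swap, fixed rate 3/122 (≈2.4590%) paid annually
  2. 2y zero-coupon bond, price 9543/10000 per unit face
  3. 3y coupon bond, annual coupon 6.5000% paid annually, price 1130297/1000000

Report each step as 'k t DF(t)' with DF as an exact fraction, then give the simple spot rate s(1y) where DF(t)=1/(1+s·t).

step 1 [1y] swap r/1=3/122: DF=(1 − 3/122·(0))/(1+3/122) = 122/125 ≈ 0.976000
step 2 [2y] zero: DF = P = 9543/10000 ≈ 0.954300
step 3 [3y] bond c/1=13/200: DF=(1130297/1000000 − 13/200·(0.976000+0.954300))/(1+13/200) = 1887/2000 ≈ 0.943500

1 1 122/125
2 2 9543/10000
3 3 1887/2000
s(1y) = (1/(122/125) − 1)/(1) = 3/122 ≈ 2.4590%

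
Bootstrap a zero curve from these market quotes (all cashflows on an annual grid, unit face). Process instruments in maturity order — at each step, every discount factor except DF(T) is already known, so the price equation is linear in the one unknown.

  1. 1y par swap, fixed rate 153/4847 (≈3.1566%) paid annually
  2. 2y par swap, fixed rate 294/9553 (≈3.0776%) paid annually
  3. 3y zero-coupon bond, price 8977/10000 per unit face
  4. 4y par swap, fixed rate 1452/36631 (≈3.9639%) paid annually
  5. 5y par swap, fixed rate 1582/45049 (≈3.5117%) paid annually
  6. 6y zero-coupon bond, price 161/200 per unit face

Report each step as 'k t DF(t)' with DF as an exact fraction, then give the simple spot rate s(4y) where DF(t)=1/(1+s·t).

step 1 [1y] swap r/1=153/4847: DF=(1 − 153/4847·(0))/(1+153/4847) = 4847/5000 ≈ 0.969400
step 2 [2y] swap r/1=294/9553: DF=(1 − 294/9553·(0.969400))/(1+294/9553) = 2353/2500 ≈ 0.941200
step 3 [3y] zero: DF = P = 8977/10000 ≈ 0.897700
step 4 [4y] swap r/1=1452/36631: DF=(1 − 1452/36631·(0.969400+0.941200+0.897700))/(1+1452/36631) = 2137/2500 ≈ 0.854800
step 5 [5y] swap r/1=1582/45049: DF=(1 − 1582/45049·(0.969400+0.941200+0.897700+0.854800))/(1+1582/45049) = 4209/5000 ≈ 0.841800
step 6 [6y] zero: DF = P = 161/200 ≈ 0.805000

1 1 4847/5000
2 2 2353/2500
3 3 8977/10000
4 4 2137/2500
5 5 4209/5000
6 6 161/200
s(4y) = (1/(2137/2500) − 1)/(4) = 363/8548 ≈ 4.2466%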